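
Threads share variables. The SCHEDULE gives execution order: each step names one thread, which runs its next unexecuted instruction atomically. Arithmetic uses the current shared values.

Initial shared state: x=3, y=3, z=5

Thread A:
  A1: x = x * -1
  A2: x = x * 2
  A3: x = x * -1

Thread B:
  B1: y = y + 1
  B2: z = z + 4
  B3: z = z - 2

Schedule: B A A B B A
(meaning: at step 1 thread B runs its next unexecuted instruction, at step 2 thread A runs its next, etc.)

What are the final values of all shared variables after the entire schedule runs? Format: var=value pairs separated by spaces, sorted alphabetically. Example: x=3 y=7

Answer: x=6 y=4 z=7

Derivation:
Step 1: thread B executes B1 (y = y + 1). Shared: x=3 y=4 z=5. PCs: A@0 B@1
Step 2: thread A executes A1 (x = x * -1). Shared: x=-3 y=4 z=5. PCs: A@1 B@1
Step 3: thread A executes A2 (x = x * 2). Shared: x=-6 y=4 z=5. PCs: A@2 B@1
Step 4: thread B executes B2 (z = z + 4). Shared: x=-6 y=4 z=9. PCs: A@2 B@2
Step 5: thread B executes B3 (z = z - 2). Shared: x=-6 y=4 z=7. PCs: A@2 B@3
Step 6: thread A executes A3 (x = x * -1). Shared: x=6 y=4 z=7. PCs: A@3 B@3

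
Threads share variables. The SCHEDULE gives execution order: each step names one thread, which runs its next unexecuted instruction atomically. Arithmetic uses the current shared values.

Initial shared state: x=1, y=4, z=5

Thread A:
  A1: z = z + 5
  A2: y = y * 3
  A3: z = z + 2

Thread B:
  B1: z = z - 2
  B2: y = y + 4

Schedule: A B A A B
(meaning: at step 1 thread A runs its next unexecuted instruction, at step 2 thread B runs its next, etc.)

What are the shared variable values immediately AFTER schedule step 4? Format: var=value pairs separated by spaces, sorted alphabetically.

Answer: x=1 y=12 z=10

Derivation:
Step 1: thread A executes A1 (z = z + 5). Shared: x=1 y=4 z=10. PCs: A@1 B@0
Step 2: thread B executes B1 (z = z - 2). Shared: x=1 y=4 z=8. PCs: A@1 B@1
Step 3: thread A executes A2 (y = y * 3). Shared: x=1 y=12 z=8. PCs: A@2 B@1
Step 4: thread A executes A3 (z = z + 2). Shared: x=1 y=12 z=10. PCs: A@3 B@1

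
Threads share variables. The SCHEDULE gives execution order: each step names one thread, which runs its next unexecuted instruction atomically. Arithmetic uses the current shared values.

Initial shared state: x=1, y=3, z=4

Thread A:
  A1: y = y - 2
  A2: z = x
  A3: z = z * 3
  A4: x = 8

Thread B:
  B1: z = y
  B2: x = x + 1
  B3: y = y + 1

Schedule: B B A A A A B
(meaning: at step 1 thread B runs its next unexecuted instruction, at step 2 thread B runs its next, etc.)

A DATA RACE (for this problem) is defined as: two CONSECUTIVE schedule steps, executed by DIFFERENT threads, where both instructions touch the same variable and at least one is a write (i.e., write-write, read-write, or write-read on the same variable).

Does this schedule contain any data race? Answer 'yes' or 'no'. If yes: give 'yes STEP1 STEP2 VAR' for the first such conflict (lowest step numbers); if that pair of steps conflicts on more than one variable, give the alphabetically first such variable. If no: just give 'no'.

Steps 1,2: same thread (B). No race.
Steps 2,3: B(r=x,w=x) vs A(r=y,w=y). No conflict.
Steps 3,4: same thread (A). No race.
Steps 4,5: same thread (A). No race.
Steps 5,6: same thread (A). No race.
Steps 6,7: A(r=-,w=x) vs B(r=y,w=y). No conflict.

Answer: no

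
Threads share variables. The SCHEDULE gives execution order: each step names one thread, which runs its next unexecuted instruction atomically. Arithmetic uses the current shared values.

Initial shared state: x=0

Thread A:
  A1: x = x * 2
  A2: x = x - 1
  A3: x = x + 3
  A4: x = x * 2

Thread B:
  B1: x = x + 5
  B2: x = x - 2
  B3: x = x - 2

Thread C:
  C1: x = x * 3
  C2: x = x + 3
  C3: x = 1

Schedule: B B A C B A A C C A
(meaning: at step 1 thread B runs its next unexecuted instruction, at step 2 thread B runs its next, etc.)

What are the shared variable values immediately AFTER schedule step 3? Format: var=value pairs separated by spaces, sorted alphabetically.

Answer: x=6

Derivation:
Step 1: thread B executes B1 (x = x + 5). Shared: x=5. PCs: A@0 B@1 C@0
Step 2: thread B executes B2 (x = x - 2). Shared: x=3. PCs: A@0 B@2 C@0
Step 3: thread A executes A1 (x = x * 2). Shared: x=6. PCs: A@1 B@2 C@0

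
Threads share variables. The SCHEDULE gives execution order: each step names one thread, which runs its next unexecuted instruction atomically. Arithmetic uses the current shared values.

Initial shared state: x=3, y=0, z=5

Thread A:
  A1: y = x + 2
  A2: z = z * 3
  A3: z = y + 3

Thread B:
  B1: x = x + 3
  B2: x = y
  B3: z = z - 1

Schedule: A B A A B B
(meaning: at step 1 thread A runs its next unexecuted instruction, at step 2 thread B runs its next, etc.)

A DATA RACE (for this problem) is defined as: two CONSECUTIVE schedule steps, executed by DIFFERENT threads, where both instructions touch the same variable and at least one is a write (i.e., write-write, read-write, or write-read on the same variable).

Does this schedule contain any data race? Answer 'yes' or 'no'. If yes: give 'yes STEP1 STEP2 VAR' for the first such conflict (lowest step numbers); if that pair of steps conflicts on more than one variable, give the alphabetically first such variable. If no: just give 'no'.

Steps 1,2: A(y = x + 2) vs B(x = x + 3). RACE on x (R-W).
Steps 2,3: B(r=x,w=x) vs A(r=z,w=z). No conflict.
Steps 3,4: same thread (A). No race.
Steps 4,5: A(r=y,w=z) vs B(r=y,w=x). No conflict.
Steps 5,6: same thread (B). No race.
First conflict at steps 1,2.

Answer: yes 1 2 x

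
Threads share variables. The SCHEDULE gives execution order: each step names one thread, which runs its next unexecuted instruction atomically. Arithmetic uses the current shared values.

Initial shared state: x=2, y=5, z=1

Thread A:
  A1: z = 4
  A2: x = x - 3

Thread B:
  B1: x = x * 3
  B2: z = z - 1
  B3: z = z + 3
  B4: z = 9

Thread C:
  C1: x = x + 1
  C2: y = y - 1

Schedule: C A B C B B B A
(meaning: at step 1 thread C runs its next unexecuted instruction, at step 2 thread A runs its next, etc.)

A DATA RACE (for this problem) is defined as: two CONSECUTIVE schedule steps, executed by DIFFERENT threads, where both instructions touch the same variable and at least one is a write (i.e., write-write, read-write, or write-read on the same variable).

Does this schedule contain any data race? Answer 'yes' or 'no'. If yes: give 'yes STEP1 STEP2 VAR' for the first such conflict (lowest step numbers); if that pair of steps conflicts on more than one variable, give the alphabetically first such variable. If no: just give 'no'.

Answer: no

Derivation:
Steps 1,2: C(r=x,w=x) vs A(r=-,w=z). No conflict.
Steps 2,3: A(r=-,w=z) vs B(r=x,w=x). No conflict.
Steps 3,4: B(r=x,w=x) vs C(r=y,w=y). No conflict.
Steps 4,5: C(r=y,w=y) vs B(r=z,w=z). No conflict.
Steps 5,6: same thread (B). No race.
Steps 6,7: same thread (B). No race.
Steps 7,8: B(r=-,w=z) vs A(r=x,w=x). No conflict.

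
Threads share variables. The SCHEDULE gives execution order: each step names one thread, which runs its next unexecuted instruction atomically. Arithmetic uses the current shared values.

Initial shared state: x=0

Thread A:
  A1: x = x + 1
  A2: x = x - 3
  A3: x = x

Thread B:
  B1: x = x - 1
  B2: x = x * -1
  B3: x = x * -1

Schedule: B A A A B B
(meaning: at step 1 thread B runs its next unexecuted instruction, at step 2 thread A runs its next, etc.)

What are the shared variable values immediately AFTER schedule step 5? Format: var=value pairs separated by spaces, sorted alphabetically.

Step 1: thread B executes B1 (x = x - 1). Shared: x=-1. PCs: A@0 B@1
Step 2: thread A executes A1 (x = x + 1). Shared: x=0. PCs: A@1 B@1
Step 3: thread A executes A2 (x = x - 3). Shared: x=-3. PCs: A@2 B@1
Step 4: thread A executes A3 (x = x). Shared: x=-3. PCs: A@3 B@1
Step 5: thread B executes B2 (x = x * -1). Shared: x=3. PCs: A@3 B@2

Answer: x=3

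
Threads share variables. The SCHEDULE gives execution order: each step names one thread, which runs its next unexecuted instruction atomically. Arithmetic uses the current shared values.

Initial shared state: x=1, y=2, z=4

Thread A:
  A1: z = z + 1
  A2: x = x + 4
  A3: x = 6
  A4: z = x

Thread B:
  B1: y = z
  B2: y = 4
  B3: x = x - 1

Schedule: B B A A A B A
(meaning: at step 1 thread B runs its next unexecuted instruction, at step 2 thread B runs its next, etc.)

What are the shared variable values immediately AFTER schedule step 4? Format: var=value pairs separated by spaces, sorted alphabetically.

Step 1: thread B executes B1 (y = z). Shared: x=1 y=4 z=4. PCs: A@0 B@1
Step 2: thread B executes B2 (y = 4). Shared: x=1 y=4 z=4. PCs: A@0 B@2
Step 3: thread A executes A1 (z = z + 1). Shared: x=1 y=4 z=5. PCs: A@1 B@2
Step 4: thread A executes A2 (x = x + 4). Shared: x=5 y=4 z=5. PCs: A@2 B@2

Answer: x=5 y=4 z=5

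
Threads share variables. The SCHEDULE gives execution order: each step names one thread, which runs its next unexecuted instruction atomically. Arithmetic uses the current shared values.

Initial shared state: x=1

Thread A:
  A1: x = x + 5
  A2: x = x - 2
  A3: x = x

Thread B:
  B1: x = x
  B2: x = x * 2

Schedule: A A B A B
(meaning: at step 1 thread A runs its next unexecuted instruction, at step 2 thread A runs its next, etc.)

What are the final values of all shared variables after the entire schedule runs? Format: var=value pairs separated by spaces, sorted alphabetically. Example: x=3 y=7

Answer: x=8

Derivation:
Step 1: thread A executes A1 (x = x + 5). Shared: x=6. PCs: A@1 B@0
Step 2: thread A executes A2 (x = x - 2). Shared: x=4. PCs: A@2 B@0
Step 3: thread B executes B1 (x = x). Shared: x=4. PCs: A@2 B@1
Step 4: thread A executes A3 (x = x). Shared: x=4. PCs: A@3 B@1
Step 5: thread B executes B2 (x = x * 2). Shared: x=8. PCs: A@3 B@2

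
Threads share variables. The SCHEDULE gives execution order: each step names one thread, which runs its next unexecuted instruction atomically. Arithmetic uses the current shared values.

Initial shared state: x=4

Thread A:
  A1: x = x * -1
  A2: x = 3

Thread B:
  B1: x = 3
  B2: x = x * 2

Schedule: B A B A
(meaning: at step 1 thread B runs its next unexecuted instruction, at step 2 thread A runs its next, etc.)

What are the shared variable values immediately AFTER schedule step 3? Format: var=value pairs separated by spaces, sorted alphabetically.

Answer: x=-6

Derivation:
Step 1: thread B executes B1 (x = 3). Shared: x=3. PCs: A@0 B@1
Step 2: thread A executes A1 (x = x * -1). Shared: x=-3. PCs: A@1 B@1
Step 3: thread B executes B2 (x = x * 2). Shared: x=-6. PCs: A@1 B@2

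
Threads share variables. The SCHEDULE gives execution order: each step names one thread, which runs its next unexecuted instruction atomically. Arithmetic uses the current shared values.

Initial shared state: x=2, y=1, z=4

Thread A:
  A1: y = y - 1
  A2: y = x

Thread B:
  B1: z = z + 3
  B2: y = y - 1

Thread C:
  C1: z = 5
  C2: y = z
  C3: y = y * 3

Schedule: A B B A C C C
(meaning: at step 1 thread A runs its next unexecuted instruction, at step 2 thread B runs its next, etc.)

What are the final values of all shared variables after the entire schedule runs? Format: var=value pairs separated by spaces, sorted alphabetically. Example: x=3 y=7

Step 1: thread A executes A1 (y = y - 1). Shared: x=2 y=0 z=4. PCs: A@1 B@0 C@0
Step 2: thread B executes B1 (z = z + 3). Shared: x=2 y=0 z=7. PCs: A@1 B@1 C@0
Step 3: thread B executes B2 (y = y - 1). Shared: x=2 y=-1 z=7. PCs: A@1 B@2 C@0
Step 4: thread A executes A2 (y = x). Shared: x=2 y=2 z=7. PCs: A@2 B@2 C@0
Step 5: thread C executes C1 (z = 5). Shared: x=2 y=2 z=5. PCs: A@2 B@2 C@1
Step 6: thread C executes C2 (y = z). Shared: x=2 y=5 z=5. PCs: A@2 B@2 C@2
Step 7: thread C executes C3 (y = y * 3). Shared: x=2 y=15 z=5. PCs: A@2 B@2 C@3

Answer: x=2 y=15 z=5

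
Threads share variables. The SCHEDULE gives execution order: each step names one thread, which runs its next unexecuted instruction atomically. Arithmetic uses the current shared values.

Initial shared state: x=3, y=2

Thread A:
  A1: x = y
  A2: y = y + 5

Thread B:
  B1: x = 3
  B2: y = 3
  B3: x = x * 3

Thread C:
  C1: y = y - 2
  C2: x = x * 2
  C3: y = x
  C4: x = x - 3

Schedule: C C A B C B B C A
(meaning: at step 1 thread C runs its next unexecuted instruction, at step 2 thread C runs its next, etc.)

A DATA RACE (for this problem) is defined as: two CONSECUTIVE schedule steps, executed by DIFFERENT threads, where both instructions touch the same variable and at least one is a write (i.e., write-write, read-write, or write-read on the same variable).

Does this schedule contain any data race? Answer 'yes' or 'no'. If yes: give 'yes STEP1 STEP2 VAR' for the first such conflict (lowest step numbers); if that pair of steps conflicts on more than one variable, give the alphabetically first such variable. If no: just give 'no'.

Steps 1,2: same thread (C). No race.
Steps 2,3: C(x = x * 2) vs A(x = y). RACE on x (W-W).
Steps 3,4: A(x = y) vs B(x = 3). RACE on x (W-W).
Steps 4,5: B(x = 3) vs C(y = x). RACE on x (W-R).
Steps 5,6: C(y = x) vs B(y = 3). RACE on y (W-W).
Steps 6,7: same thread (B). No race.
Steps 7,8: B(x = x * 3) vs C(x = x - 3). RACE on x (W-W).
Steps 8,9: C(r=x,w=x) vs A(r=y,w=y). No conflict.
First conflict at steps 2,3.

Answer: yes 2 3 x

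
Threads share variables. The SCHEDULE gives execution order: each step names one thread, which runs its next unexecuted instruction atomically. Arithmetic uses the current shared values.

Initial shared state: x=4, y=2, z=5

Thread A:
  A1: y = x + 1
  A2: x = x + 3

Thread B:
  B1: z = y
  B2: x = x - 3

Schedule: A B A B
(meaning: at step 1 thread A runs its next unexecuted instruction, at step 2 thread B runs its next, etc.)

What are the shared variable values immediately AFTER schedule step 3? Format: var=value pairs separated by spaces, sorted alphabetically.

Answer: x=7 y=5 z=5

Derivation:
Step 1: thread A executes A1 (y = x + 1). Shared: x=4 y=5 z=5. PCs: A@1 B@0
Step 2: thread B executes B1 (z = y). Shared: x=4 y=5 z=5. PCs: A@1 B@1
Step 3: thread A executes A2 (x = x + 3). Shared: x=7 y=5 z=5. PCs: A@2 B@1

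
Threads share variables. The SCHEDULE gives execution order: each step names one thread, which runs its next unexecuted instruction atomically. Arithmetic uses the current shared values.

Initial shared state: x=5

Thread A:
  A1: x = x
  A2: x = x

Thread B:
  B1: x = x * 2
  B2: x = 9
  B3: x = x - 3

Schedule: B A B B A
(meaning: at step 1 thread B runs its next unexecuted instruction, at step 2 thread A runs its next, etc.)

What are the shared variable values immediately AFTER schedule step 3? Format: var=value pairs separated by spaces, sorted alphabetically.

Answer: x=9

Derivation:
Step 1: thread B executes B1 (x = x * 2). Shared: x=10. PCs: A@0 B@1
Step 2: thread A executes A1 (x = x). Shared: x=10. PCs: A@1 B@1
Step 3: thread B executes B2 (x = 9). Shared: x=9. PCs: A@1 B@2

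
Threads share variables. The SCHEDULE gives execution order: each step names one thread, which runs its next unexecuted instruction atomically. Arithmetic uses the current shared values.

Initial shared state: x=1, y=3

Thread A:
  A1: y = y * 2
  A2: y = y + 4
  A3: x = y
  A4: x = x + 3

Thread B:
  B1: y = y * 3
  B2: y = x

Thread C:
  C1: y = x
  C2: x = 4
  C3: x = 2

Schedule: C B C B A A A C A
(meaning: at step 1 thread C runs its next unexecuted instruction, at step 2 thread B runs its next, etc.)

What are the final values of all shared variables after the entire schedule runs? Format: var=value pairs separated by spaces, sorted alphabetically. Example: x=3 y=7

Step 1: thread C executes C1 (y = x). Shared: x=1 y=1. PCs: A@0 B@0 C@1
Step 2: thread B executes B1 (y = y * 3). Shared: x=1 y=3. PCs: A@0 B@1 C@1
Step 3: thread C executes C2 (x = 4). Shared: x=4 y=3. PCs: A@0 B@1 C@2
Step 4: thread B executes B2 (y = x). Shared: x=4 y=4. PCs: A@0 B@2 C@2
Step 5: thread A executes A1 (y = y * 2). Shared: x=4 y=8. PCs: A@1 B@2 C@2
Step 6: thread A executes A2 (y = y + 4). Shared: x=4 y=12. PCs: A@2 B@2 C@2
Step 7: thread A executes A3 (x = y). Shared: x=12 y=12. PCs: A@3 B@2 C@2
Step 8: thread C executes C3 (x = 2). Shared: x=2 y=12. PCs: A@3 B@2 C@3
Step 9: thread A executes A4 (x = x + 3). Shared: x=5 y=12. PCs: A@4 B@2 C@3

Answer: x=5 y=12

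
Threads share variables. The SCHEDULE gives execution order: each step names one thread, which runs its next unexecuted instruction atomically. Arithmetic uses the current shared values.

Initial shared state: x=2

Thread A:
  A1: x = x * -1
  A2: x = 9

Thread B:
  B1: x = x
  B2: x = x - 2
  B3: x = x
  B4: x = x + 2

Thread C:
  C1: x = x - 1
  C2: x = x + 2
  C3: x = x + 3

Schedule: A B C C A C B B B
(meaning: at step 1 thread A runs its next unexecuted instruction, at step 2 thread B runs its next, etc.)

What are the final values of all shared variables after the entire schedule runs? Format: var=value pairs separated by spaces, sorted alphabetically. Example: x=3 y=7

Answer: x=12

Derivation:
Step 1: thread A executes A1 (x = x * -1). Shared: x=-2. PCs: A@1 B@0 C@0
Step 2: thread B executes B1 (x = x). Shared: x=-2. PCs: A@1 B@1 C@0
Step 3: thread C executes C1 (x = x - 1). Shared: x=-3. PCs: A@1 B@1 C@1
Step 4: thread C executes C2 (x = x + 2). Shared: x=-1. PCs: A@1 B@1 C@2
Step 5: thread A executes A2 (x = 9). Shared: x=9. PCs: A@2 B@1 C@2
Step 6: thread C executes C3 (x = x + 3). Shared: x=12. PCs: A@2 B@1 C@3
Step 7: thread B executes B2 (x = x - 2). Shared: x=10. PCs: A@2 B@2 C@3
Step 8: thread B executes B3 (x = x). Shared: x=10. PCs: A@2 B@3 C@3
Step 9: thread B executes B4 (x = x + 2). Shared: x=12. PCs: A@2 B@4 C@3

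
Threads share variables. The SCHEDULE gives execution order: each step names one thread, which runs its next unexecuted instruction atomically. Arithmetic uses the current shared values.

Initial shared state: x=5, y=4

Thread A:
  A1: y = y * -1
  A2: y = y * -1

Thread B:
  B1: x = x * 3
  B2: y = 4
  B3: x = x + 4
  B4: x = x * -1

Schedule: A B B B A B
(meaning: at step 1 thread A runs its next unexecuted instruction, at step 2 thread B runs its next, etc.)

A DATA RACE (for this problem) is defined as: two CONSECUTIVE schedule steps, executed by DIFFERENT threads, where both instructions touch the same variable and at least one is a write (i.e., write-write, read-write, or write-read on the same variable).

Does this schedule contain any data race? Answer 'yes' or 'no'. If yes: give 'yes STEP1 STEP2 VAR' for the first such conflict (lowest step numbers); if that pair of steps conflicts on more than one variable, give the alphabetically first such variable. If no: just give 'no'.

Steps 1,2: A(r=y,w=y) vs B(r=x,w=x). No conflict.
Steps 2,3: same thread (B). No race.
Steps 3,4: same thread (B). No race.
Steps 4,5: B(r=x,w=x) vs A(r=y,w=y). No conflict.
Steps 5,6: A(r=y,w=y) vs B(r=x,w=x). No conflict.

Answer: no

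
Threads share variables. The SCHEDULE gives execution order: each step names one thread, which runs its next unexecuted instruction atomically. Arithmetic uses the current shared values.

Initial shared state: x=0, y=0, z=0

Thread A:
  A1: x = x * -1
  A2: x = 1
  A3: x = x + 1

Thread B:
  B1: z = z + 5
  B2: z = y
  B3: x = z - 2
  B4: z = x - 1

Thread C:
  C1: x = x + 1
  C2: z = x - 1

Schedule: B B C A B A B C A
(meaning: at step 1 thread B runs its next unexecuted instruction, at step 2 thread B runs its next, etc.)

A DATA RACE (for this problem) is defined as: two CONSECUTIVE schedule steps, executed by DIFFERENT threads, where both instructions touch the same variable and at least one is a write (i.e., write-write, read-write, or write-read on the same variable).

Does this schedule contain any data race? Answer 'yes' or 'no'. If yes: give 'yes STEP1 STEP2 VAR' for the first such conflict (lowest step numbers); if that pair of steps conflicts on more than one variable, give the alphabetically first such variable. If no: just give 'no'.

Steps 1,2: same thread (B). No race.
Steps 2,3: B(r=y,w=z) vs C(r=x,w=x). No conflict.
Steps 3,4: C(x = x + 1) vs A(x = x * -1). RACE on x (W-W).
Steps 4,5: A(x = x * -1) vs B(x = z - 2). RACE on x (W-W).
Steps 5,6: B(x = z - 2) vs A(x = 1). RACE on x (W-W).
Steps 6,7: A(x = 1) vs B(z = x - 1). RACE on x (W-R).
Steps 7,8: B(z = x - 1) vs C(z = x - 1). RACE on z (W-W).
Steps 8,9: C(z = x - 1) vs A(x = x + 1). RACE on x (R-W).
First conflict at steps 3,4.

Answer: yes 3 4 x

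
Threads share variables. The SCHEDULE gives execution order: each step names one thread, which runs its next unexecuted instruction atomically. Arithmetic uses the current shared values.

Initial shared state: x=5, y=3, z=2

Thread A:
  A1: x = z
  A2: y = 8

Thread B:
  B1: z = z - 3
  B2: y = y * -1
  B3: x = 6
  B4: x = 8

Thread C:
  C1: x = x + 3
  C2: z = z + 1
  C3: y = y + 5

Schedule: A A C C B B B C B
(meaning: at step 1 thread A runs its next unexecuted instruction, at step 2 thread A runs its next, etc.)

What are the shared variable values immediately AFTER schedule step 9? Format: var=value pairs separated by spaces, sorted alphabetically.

Step 1: thread A executes A1 (x = z). Shared: x=2 y=3 z=2. PCs: A@1 B@0 C@0
Step 2: thread A executes A2 (y = 8). Shared: x=2 y=8 z=2. PCs: A@2 B@0 C@0
Step 3: thread C executes C1 (x = x + 3). Shared: x=5 y=8 z=2. PCs: A@2 B@0 C@1
Step 4: thread C executes C2 (z = z + 1). Shared: x=5 y=8 z=3. PCs: A@2 B@0 C@2
Step 5: thread B executes B1 (z = z - 3). Shared: x=5 y=8 z=0. PCs: A@2 B@1 C@2
Step 6: thread B executes B2 (y = y * -1). Shared: x=5 y=-8 z=0. PCs: A@2 B@2 C@2
Step 7: thread B executes B3 (x = 6). Shared: x=6 y=-8 z=0. PCs: A@2 B@3 C@2
Step 8: thread C executes C3 (y = y + 5). Shared: x=6 y=-3 z=0. PCs: A@2 B@3 C@3
Step 9: thread B executes B4 (x = 8). Shared: x=8 y=-3 z=0. PCs: A@2 B@4 C@3

Answer: x=8 y=-3 z=0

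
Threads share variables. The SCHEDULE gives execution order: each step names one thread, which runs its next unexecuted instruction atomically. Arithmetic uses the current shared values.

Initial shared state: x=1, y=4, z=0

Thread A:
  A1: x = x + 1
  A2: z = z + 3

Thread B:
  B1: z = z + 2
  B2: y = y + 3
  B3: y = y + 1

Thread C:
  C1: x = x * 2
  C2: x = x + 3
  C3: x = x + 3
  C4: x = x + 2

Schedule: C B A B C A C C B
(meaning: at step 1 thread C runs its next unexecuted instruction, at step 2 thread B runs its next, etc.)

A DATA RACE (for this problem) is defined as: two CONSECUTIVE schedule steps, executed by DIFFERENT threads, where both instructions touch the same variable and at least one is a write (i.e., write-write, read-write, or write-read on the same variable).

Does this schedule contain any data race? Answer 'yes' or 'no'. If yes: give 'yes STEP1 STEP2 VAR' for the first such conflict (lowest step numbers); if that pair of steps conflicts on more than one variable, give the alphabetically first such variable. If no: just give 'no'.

Steps 1,2: C(r=x,w=x) vs B(r=z,w=z). No conflict.
Steps 2,3: B(r=z,w=z) vs A(r=x,w=x). No conflict.
Steps 3,4: A(r=x,w=x) vs B(r=y,w=y). No conflict.
Steps 4,5: B(r=y,w=y) vs C(r=x,w=x). No conflict.
Steps 5,6: C(r=x,w=x) vs A(r=z,w=z). No conflict.
Steps 6,7: A(r=z,w=z) vs C(r=x,w=x). No conflict.
Steps 7,8: same thread (C). No race.
Steps 8,9: C(r=x,w=x) vs B(r=y,w=y). No conflict.

Answer: no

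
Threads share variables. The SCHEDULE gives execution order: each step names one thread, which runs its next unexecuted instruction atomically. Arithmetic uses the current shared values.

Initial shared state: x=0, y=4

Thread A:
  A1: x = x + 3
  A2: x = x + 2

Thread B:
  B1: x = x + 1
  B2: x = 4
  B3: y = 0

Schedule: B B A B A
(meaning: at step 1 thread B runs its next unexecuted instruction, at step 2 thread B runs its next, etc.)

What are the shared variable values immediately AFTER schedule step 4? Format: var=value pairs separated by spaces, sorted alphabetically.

Step 1: thread B executes B1 (x = x + 1). Shared: x=1 y=4. PCs: A@0 B@1
Step 2: thread B executes B2 (x = 4). Shared: x=4 y=4. PCs: A@0 B@2
Step 3: thread A executes A1 (x = x + 3). Shared: x=7 y=4. PCs: A@1 B@2
Step 4: thread B executes B3 (y = 0). Shared: x=7 y=0. PCs: A@1 B@3

Answer: x=7 y=0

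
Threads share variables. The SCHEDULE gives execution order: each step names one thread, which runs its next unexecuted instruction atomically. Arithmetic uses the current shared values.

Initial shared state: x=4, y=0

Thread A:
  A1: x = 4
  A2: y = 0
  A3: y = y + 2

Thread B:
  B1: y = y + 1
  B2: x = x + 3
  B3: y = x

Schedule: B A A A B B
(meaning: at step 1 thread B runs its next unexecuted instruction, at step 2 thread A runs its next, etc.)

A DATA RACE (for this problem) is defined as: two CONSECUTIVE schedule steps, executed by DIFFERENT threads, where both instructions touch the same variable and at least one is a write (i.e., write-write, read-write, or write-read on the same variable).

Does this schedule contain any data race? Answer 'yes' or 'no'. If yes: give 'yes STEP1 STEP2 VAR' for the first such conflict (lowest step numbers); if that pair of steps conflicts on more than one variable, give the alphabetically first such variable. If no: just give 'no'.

Steps 1,2: B(r=y,w=y) vs A(r=-,w=x). No conflict.
Steps 2,3: same thread (A). No race.
Steps 3,4: same thread (A). No race.
Steps 4,5: A(r=y,w=y) vs B(r=x,w=x). No conflict.
Steps 5,6: same thread (B). No race.

Answer: no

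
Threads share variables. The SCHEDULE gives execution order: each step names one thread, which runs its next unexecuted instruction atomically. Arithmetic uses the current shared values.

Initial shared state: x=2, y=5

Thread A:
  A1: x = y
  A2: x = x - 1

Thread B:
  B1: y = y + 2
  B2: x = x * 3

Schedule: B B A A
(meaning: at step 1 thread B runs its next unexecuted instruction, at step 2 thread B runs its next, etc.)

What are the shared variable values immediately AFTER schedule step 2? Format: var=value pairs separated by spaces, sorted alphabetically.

Answer: x=6 y=7

Derivation:
Step 1: thread B executes B1 (y = y + 2). Shared: x=2 y=7. PCs: A@0 B@1
Step 2: thread B executes B2 (x = x * 3). Shared: x=6 y=7. PCs: A@0 B@2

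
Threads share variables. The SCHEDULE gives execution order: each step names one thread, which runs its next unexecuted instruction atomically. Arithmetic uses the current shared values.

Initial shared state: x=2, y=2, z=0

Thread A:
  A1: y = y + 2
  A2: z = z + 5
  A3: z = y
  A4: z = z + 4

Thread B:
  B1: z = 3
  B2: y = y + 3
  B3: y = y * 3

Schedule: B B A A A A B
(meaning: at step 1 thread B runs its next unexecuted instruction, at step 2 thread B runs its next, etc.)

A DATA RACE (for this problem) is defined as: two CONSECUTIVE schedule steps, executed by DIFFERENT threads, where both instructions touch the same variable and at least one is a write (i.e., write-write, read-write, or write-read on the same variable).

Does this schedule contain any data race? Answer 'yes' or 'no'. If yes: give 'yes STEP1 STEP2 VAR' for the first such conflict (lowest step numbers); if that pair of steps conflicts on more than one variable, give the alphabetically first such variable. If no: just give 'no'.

Answer: yes 2 3 y

Derivation:
Steps 1,2: same thread (B). No race.
Steps 2,3: B(y = y + 3) vs A(y = y + 2). RACE on y (W-W).
Steps 3,4: same thread (A). No race.
Steps 4,5: same thread (A). No race.
Steps 5,6: same thread (A). No race.
Steps 6,7: A(r=z,w=z) vs B(r=y,w=y). No conflict.
First conflict at steps 2,3.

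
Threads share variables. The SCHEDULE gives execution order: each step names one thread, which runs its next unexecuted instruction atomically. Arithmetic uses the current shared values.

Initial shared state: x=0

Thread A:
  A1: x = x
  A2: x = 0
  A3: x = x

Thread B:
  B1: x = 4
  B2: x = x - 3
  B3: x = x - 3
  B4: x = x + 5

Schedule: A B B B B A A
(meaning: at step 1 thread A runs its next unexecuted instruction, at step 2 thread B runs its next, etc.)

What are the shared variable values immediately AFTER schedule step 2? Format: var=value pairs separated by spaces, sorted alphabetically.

Step 1: thread A executes A1 (x = x). Shared: x=0. PCs: A@1 B@0
Step 2: thread B executes B1 (x = 4). Shared: x=4. PCs: A@1 B@1

Answer: x=4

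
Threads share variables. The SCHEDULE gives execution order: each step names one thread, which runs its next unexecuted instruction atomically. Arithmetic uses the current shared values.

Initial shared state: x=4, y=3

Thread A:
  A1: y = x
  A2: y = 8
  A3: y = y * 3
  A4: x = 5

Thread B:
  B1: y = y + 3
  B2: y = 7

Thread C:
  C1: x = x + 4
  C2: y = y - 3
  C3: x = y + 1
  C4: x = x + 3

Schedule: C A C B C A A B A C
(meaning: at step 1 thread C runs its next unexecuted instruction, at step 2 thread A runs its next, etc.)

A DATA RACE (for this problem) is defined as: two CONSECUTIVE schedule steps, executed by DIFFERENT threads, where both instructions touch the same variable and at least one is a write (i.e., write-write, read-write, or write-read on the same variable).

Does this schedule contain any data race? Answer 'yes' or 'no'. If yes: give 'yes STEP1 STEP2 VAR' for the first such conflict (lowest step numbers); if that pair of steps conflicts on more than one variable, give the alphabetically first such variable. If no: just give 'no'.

Answer: yes 1 2 x

Derivation:
Steps 1,2: C(x = x + 4) vs A(y = x). RACE on x (W-R).
Steps 2,3: A(y = x) vs C(y = y - 3). RACE on y (W-W).
Steps 3,4: C(y = y - 3) vs B(y = y + 3). RACE on y (W-W).
Steps 4,5: B(y = y + 3) vs C(x = y + 1). RACE on y (W-R).
Steps 5,6: C(x = y + 1) vs A(y = 8). RACE on y (R-W).
Steps 6,7: same thread (A). No race.
Steps 7,8: A(y = y * 3) vs B(y = 7). RACE on y (W-W).
Steps 8,9: B(r=-,w=y) vs A(r=-,w=x). No conflict.
Steps 9,10: A(x = 5) vs C(x = x + 3). RACE on x (W-W).
First conflict at steps 1,2.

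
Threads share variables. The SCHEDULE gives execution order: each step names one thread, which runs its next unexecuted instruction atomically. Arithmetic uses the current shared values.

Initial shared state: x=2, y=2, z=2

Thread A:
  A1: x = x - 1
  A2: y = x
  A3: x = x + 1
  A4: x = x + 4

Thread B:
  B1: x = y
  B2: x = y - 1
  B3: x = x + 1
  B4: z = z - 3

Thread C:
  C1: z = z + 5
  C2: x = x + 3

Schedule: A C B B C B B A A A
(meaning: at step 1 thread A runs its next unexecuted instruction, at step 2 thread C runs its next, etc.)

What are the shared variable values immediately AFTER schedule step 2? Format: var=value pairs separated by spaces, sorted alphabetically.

Step 1: thread A executes A1 (x = x - 1). Shared: x=1 y=2 z=2. PCs: A@1 B@0 C@0
Step 2: thread C executes C1 (z = z + 5). Shared: x=1 y=2 z=7. PCs: A@1 B@0 C@1

Answer: x=1 y=2 z=7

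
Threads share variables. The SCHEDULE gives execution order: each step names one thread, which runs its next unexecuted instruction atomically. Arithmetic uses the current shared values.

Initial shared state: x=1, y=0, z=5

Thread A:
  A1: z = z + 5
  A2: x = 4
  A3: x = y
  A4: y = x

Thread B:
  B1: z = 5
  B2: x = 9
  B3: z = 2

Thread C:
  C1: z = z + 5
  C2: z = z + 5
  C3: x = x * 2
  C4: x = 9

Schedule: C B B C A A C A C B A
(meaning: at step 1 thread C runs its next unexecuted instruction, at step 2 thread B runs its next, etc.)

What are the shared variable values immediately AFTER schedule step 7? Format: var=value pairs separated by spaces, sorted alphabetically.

Step 1: thread C executes C1 (z = z + 5). Shared: x=1 y=0 z=10. PCs: A@0 B@0 C@1
Step 2: thread B executes B1 (z = 5). Shared: x=1 y=0 z=5. PCs: A@0 B@1 C@1
Step 3: thread B executes B2 (x = 9). Shared: x=9 y=0 z=5. PCs: A@0 B@2 C@1
Step 4: thread C executes C2 (z = z + 5). Shared: x=9 y=0 z=10. PCs: A@0 B@2 C@2
Step 5: thread A executes A1 (z = z + 5). Shared: x=9 y=0 z=15. PCs: A@1 B@2 C@2
Step 6: thread A executes A2 (x = 4). Shared: x=4 y=0 z=15. PCs: A@2 B@2 C@2
Step 7: thread C executes C3 (x = x * 2). Shared: x=8 y=0 z=15. PCs: A@2 B@2 C@3

Answer: x=8 y=0 z=15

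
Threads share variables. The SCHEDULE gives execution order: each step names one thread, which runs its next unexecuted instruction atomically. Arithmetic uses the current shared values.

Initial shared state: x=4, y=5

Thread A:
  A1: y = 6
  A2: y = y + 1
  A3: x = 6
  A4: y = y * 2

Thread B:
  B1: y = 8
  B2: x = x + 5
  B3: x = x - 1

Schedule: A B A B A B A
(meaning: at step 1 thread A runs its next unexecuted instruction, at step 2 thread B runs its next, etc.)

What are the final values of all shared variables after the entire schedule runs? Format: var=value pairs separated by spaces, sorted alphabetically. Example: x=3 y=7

Step 1: thread A executes A1 (y = 6). Shared: x=4 y=6. PCs: A@1 B@0
Step 2: thread B executes B1 (y = 8). Shared: x=4 y=8. PCs: A@1 B@1
Step 3: thread A executes A2 (y = y + 1). Shared: x=4 y=9. PCs: A@2 B@1
Step 4: thread B executes B2 (x = x + 5). Shared: x=9 y=9. PCs: A@2 B@2
Step 5: thread A executes A3 (x = 6). Shared: x=6 y=9. PCs: A@3 B@2
Step 6: thread B executes B3 (x = x - 1). Shared: x=5 y=9. PCs: A@3 B@3
Step 7: thread A executes A4 (y = y * 2). Shared: x=5 y=18. PCs: A@4 B@3

Answer: x=5 y=18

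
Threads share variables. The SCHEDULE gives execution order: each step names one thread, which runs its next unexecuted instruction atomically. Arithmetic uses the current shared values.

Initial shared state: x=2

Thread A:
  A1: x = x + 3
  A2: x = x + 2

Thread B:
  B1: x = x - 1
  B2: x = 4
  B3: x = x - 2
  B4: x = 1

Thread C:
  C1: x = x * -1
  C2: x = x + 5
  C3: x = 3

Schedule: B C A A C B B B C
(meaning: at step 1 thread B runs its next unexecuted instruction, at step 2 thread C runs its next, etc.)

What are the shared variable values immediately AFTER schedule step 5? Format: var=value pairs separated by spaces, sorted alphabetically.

Answer: x=9

Derivation:
Step 1: thread B executes B1 (x = x - 1). Shared: x=1. PCs: A@0 B@1 C@0
Step 2: thread C executes C1 (x = x * -1). Shared: x=-1. PCs: A@0 B@1 C@1
Step 3: thread A executes A1 (x = x + 3). Shared: x=2. PCs: A@1 B@1 C@1
Step 4: thread A executes A2 (x = x + 2). Shared: x=4. PCs: A@2 B@1 C@1
Step 5: thread C executes C2 (x = x + 5). Shared: x=9. PCs: A@2 B@1 C@2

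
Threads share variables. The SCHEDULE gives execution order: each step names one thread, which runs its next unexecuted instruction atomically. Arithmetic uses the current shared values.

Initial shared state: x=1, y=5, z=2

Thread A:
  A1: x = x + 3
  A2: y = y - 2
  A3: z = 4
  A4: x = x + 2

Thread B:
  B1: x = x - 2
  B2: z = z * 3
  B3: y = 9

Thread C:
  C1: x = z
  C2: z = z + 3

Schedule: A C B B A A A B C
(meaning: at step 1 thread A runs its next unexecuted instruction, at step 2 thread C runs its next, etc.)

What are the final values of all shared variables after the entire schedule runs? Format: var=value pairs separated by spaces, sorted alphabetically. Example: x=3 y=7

Answer: x=2 y=9 z=7

Derivation:
Step 1: thread A executes A1 (x = x + 3). Shared: x=4 y=5 z=2. PCs: A@1 B@0 C@0
Step 2: thread C executes C1 (x = z). Shared: x=2 y=5 z=2. PCs: A@1 B@0 C@1
Step 3: thread B executes B1 (x = x - 2). Shared: x=0 y=5 z=2. PCs: A@1 B@1 C@1
Step 4: thread B executes B2 (z = z * 3). Shared: x=0 y=5 z=6. PCs: A@1 B@2 C@1
Step 5: thread A executes A2 (y = y - 2). Shared: x=0 y=3 z=6. PCs: A@2 B@2 C@1
Step 6: thread A executes A3 (z = 4). Shared: x=0 y=3 z=4. PCs: A@3 B@2 C@1
Step 7: thread A executes A4 (x = x + 2). Shared: x=2 y=3 z=4. PCs: A@4 B@2 C@1
Step 8: thread B executes B3 (y = 9). Shared: x=2 y=9 z=4. PCs: A@4 B@3 C@1
Step 9: thread C executes C2 (z = z + 3). Shared: x=2 y=9 z=7. PCs: A@4 B@3 C@2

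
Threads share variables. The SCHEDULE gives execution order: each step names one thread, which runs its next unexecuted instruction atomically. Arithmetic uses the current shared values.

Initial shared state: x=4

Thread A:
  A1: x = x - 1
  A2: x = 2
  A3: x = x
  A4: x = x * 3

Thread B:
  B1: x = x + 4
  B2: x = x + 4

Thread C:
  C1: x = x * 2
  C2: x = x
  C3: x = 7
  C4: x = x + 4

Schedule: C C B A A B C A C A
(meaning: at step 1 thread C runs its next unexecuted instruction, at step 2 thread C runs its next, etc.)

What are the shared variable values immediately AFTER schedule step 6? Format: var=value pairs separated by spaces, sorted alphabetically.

Answer: x=6

Derivation:
Step 1: thread C executes C1 (x = x * 2). Shared: x=8. PCs: A@0 B@0 C@1
Step 2: thread C executes C2 (x = x). Shared: x=8. PCs: A@0 B@0 C@2
Step 3: thread B executes B1 (x = x + 4). Shared: x=12. PCs: A@0 B@1 C@2
Step 4: thread A executes A1 (x = x - 1). Shared: x=11. PCs: A@1 B@1 C@2
Step 5: thread A executes A2 (x = 2). Shared: x=2. PCs: A@2 B@1 C@2
Step 6: thread B executes B2 (x = x + 4). Shared: x=6. PCs: A@2 B@2 C@2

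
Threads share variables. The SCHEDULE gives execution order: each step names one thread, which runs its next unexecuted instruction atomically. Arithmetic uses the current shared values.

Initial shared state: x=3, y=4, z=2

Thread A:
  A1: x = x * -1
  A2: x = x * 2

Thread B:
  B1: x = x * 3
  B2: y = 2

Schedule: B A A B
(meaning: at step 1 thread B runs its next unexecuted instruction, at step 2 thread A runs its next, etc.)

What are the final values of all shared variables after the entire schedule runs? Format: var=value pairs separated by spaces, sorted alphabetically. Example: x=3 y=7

Step 1: thread B executes B1 (x = x * 3). Shared: x=9 y=4 z=2. PCs: A@0 B@1
Step 2: thread A executes A1 (x = x * -1). Shared: x=-9 y=4 z=2. PCs: A@1 B@1
Step 3: thread A executes A2 (x = x * 2). Shared: x=-18 y=4 z=2. PCs: A@2 B@1
Step 4: thread B executes B2 (y = 2). Shared: x=-18 y=2 z=2. PCs: A@2 B@2

Answer: x=-18 y=2 z=2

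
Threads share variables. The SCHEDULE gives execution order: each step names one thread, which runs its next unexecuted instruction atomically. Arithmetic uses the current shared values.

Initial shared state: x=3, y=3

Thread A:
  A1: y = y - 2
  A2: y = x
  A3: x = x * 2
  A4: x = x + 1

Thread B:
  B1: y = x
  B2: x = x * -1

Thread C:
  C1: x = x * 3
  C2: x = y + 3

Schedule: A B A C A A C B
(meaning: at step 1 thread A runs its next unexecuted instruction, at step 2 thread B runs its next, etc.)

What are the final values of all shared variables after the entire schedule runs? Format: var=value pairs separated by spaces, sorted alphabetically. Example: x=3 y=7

Step 1: thread A executes A1 (y = y - 2). Shared: x=3 y=1. PCs: A@1 B@0 C@0
Step 2: thread B executes B1 (y = x). Shared: x=3 y=3. PCs: A@1 B@1 C@0
Step 3: thread A executes A2 (y = x). Shared: x=3 y=3. PCs: A@2 B@1 C@0
Step 4: thread C executes C1 (x = x * 3). Shared: x=9 y=3. PCs: A@2 B@1 C@1
Step 5: thread A executes A3 (x = x * 2). Shared: x=18 y=3. PCs: A@3 B@1 C@1
Step 6: thread A executes A4 (x = x + 1). Shared: x=19 y=3. PCs: A@4 B@1 C@1
Step 7: thread C executes C2 (x = y + 3). Shared: x=6 y=3. PCs: A@4 B@1 C@2
Step 8: thread B executes B2 (x = x * -1). Shared: x=-6 y=3. PCs: A@4 B@2 C@2

Answer: x=-6 y=3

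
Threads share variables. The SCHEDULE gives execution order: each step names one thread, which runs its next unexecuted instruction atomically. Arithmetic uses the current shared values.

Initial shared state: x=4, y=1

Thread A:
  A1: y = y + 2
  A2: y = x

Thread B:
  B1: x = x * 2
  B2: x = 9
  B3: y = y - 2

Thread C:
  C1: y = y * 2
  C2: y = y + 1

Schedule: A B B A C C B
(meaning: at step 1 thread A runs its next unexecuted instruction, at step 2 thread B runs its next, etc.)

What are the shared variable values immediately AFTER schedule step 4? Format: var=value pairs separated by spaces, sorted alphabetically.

Answer: x=9 y=9

Derivation:
Step 1: thread A executes A1 (y = y + 2). Shared: x=4 y=3. PCs: A@1 B@0 C@0
Step 2: thread B executes B1 (x = x * 2). Shared: x=8 y=3. PCs: A@1 B@1 C@0
Step 3: thread B executes B2 (x = 9). Shared: x=9 y=3. PCs: A@1 B@2 C@0
Step 4: thread A executes A2 (y = x). Shared: x=9 y=9. PCs: A@2 B@2 C@0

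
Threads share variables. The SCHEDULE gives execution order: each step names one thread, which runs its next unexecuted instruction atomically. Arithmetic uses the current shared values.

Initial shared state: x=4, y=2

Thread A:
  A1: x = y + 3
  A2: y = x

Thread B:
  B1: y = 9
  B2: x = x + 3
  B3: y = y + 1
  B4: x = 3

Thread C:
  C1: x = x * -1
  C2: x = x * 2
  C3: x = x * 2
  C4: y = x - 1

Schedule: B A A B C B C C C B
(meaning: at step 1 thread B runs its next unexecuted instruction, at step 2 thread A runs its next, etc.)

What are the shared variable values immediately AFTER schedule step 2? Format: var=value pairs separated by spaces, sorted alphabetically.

Step 1: thread B executes B1 (y = 9). Shared: x=4 y=9. PCs: A@0 B@1 C@0
Step 2: thread A executes A1 (x = y + 3). Shared: x=12 y=9. PCs: A@1 B@1 C@0

Answer: x=12 y=9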